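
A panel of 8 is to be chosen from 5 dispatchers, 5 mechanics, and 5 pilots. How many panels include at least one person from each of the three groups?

6300

Total 8-person selections from all 15: C(15,8) = 6435.
Selections missing a whole group: no dispatchers → C(10,8) = 45; no mechanics → C(10,8) = 45; no pilots → C(10,8) = 45.
Add back selections omitting two groups (i.e. drawn from a single group): C(5,8) + C(5,8) + C(5,8) = 0.
By inclusion–exclusion: 6435 − 135 + 0 = 6300.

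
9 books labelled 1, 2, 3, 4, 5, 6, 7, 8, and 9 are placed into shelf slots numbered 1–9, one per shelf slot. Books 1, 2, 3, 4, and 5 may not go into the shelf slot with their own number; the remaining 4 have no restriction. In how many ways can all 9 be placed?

205056

Let Aᵢ (for 1 ≤ i ≤ 5) be the placements that put book i in its forbidden shelf slot. Any j of these fix j positions, leaving (9−j)! ways to fill the rest, and there are C(5,j) ways to pick which j.
By inclusion–exclusion, the number of valid placements is Σ_{j=0}^{5} (−1)^j C(5,j)·(9−j)!.
Computing: 362880 − 201600 + 50400 − 7200 + 600 − 24 = 205056.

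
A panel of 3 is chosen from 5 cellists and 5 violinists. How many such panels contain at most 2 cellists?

Split by how many cellists are chosen (0 through 2).
Sum: C(5,0)·C(5,3) + C(5,1)·C(5,2) + C(5,2)·C(5,1) = 10 + 50 + 50 = 110.

110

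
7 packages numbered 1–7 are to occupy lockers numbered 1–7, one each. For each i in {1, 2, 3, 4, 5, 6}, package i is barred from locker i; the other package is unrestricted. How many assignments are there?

Let Aᵢ (for 1 ≤ i ≤ 6) be the placements that put package i in its forbidden locker. Any j of these fix j positions, leaving (7−j)! ways to fill the rest, and there are C(6,j) ways to pick which j.
By inclusion–exclusion, the number of valid placements is Σ_{j=0}^{6} (−1)^j C(6,j)·(7−j)!.
Computing: 5040 − 4320 + 1800 − 480 + 90 − 12 + 1 = 2119.

2119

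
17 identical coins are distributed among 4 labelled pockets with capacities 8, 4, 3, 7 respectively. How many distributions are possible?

Ignoring the caps, the number of non-negative solutions to x_1+…+x_4 = 17 is C(20,3) = 1140.
Subtract solutions that violate a single cap (substitute x_i' = x_i − (cap_i+1)): x_1 ≥ 9 gives C(11,3) = 165; x_2 ≥ 5 gives C(15,3) = 455; x_3 ≥ 4 gives C(16,3) = 560; x_4 ≥ 8 gives C(12,3) = 220. Together 1400.
Add back pairs where two caps are both exceeded: 20 + 35 + 1 + 165 + 35 + 56 = 312.
Subtract triples: 0 + 0 + 0 + 1 = 1.
By inclusion–exclusion the count is 1140 − 1400 + 312 − 1 = 51.

51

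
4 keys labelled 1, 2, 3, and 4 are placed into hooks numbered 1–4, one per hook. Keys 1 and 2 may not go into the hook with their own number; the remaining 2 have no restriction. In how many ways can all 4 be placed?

14

Let Aᵢ (for i ∈ {1, 2}) be the placements that put key i in its forbidden hook. Any j of these fix j positions, leaving (4−j)! ways to fill the rest, and there are C(2,j) ways to pick which j.
By inclusion–exclusion, the number of valid placements is Σ_{j=0}^{2} (−1)^j C(2,j)·(4−j)!.
Computing: 24 − 12 + 2 = 14.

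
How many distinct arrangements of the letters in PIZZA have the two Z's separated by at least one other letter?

Total arrangements of PIZZA: 5!/(2!) = 60.
Arrangements with the Z's together: treat ZZ as one letter, giving (4)! = 24.
Subtracting, 60 − 24 = 36 arrangements keep the Z's apart.

36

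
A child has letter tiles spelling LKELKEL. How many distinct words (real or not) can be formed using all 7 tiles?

210

The 7 letters of LKELKEL have repeats: E appearing twice, K appearing twice, and L appearing 3 times.
The number of distinct arrangements is 7!/(3!·2!·2!) = 5040/24 = 210.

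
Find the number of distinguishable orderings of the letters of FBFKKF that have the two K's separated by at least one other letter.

There are 6!/(3!·2!) = 60 arrangements of FBFKKF in total.
Arrangements with the K's together: treat KK as one letter, giving (5)!/(3!) = 20.
Subtracting, 60 − 20 = 40 arrangements keep the K's apart.

40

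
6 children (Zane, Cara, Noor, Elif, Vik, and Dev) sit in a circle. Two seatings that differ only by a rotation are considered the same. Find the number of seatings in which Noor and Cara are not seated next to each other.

Without the restriction there are (5)! = 120 seatings.
Seatings with Noor beside Cara: treat them as a block with 2 internal orders, giving 2 × (4)! = 48.
Subtracting, 120 − 48 = 72.

72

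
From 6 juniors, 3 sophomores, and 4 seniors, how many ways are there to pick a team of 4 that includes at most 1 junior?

245

Split by how many juniors are chosen (0 through 1).
Sum: C(6,0)·C(7,4) + C(6,1)·C(7,3) = 35 + 210 = 245.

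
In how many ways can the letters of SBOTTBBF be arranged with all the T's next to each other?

840

Treat the 2 copies of T as a single block. The multiset to arrange is then {TT, B, B, B, F, O, S}, 7 items in all.
That gives (7)!/(3!) = 840 arrangements.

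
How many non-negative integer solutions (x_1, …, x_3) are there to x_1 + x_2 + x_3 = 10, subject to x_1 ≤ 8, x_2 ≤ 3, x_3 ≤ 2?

9

Ignoring the caps, the number of non-negative solutions to x_1+…+x_3 = 10 is C(12,2) = 66.
Subtract solutions that violate a single cap (substitute x_i' = x_i − (cap_i+1)): x_1 ≥ 9 gives C(3,2) = 3; x_2 ≥ 4 gives C(8,2) = 28; x_3 ≥ 3 gives C(9,2) = 36. Together 67.
Add back pairs where two caps are both exceeded: 0 + 0 + 10 = 10.
By inclusion–exclusion the count is 66 − 67 + 10 = 9.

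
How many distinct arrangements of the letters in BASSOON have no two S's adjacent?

Total arrangements of BASSOON: 7!/(2!·2!) = 1260.
If the two S's are adjacent, glue them into one block, leaving 6 items to arrange: (6)!/(2!) = 360 ways.
Hence 1260 − 360 = 900.

900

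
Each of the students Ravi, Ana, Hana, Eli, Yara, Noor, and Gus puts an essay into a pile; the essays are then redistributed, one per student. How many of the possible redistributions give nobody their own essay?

Let Aᵢ be the assignments in which student i gets their own essay. We want the size of the complement of A₁∪…∪A_7.
By inclusion–exclusion this is Σ_{j=0}^{7} (−1)^j C(7,j)·(7−j)!.
Computing: 5040 − 5040 + 2520 − 840 + 210 − 42 + 7 − 1 = 1854.

1854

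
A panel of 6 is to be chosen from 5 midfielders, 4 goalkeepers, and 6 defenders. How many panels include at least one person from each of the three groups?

With no constraint there are C(15,6) = 5005 possible selections.
Selections missing a whole group: no midfielders → C(10,6) = 210; no goalkeepers → C(11,6) = 462; no defenders → C(9,6) = 84.
Add back selections omitting two groups (i.e. drawn from a single group): C(5,6) + C(4,6) + C(6,6) = 1.
By inclusion–exclusion: 5005 − 756 + 1 = 4250.

4250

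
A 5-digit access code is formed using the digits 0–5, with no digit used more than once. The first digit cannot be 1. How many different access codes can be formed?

600

The first digit has 6−1 = 5 choices (anything except 1).
The remaining 4 digits are filled from the other 5 symbols without repetition: 5 × 4 × 3 × 2 = 120.
Total: 5 × 120 = 600.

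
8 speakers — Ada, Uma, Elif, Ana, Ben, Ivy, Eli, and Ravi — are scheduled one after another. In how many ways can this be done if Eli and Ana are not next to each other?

There are 8! = 40320 arrangements in all. If Eli and Ana are adjacent, merging them into one block gives 2·(7)! = 10080 arrangements.
Complementary counting: 40320 − 10080 = 30240.

30240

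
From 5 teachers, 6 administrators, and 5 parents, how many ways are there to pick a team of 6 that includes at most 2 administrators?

4872

Split by how many administrators are chosen (0 through 2).
Sum: C(6,0)·C(10,6) + C(6,1)·C(10,5) + C(6,2)·C(10,4) = 210 + 1512 + 3150 = 4872.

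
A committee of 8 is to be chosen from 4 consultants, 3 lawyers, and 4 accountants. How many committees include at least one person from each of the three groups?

164

Total 8-person selections from all 11: C(11,8) = 165.
Selections missing a whole group: no consultants → C(7,8) = 0; no lawyers → C(8,8) = 1; no accountants → C(7,8) = 0.
Add back selections omitting two groups (i.e. drawn from a single group): C(4,8) + C(3,8) + C(4,8) = 0.
By inclusion–exclusion: 165 − 1 + 0 = 164.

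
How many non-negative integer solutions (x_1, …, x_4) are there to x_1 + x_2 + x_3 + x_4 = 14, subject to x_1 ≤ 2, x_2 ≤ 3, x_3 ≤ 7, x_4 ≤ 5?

19

By stars and bars, unrestricted non-negative solutions to x_1+…+x_4 = 14 number C(14+3,3) = 680.
Subtract solutions that violate a single cap (substitute x_i' = x_i − (cap_i+1)): x_1 ≥ 3 gives C(14,3) = 364; x_2 ≥ 4 gives C(13,3) = 286; x_3 ≥ 8 gives C(9,3) = 84; x_4 ≥ 6 gives C(11,3) = 165. Together 899.
Add back pairs where two caps are both exceeded: 120 + 20 + 56 + 10 + 35 + 1 = 242.
Subtract triples: 0 + 4 + 0 + 0 = 4.
By inclusion–exclusion the count is 680 − 899 + 242 − 4 = 19.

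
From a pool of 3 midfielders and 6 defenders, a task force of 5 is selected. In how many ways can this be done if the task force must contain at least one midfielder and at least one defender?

120

With no constraint there are C(9,5) = 126 possible selections.
Subtract selections that omit an entire group: no midfielders → C(6,5) = 6; no defenders → C(3,5) = 0.
Both groups omitted at once is impossible, so 126 − 6 = 120.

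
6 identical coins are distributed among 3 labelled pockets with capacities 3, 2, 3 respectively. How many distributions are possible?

Without the upper bounds there are C(8,2) = 28 ways to split 6 among 3 pockets.
Subtract solutions that violate a single cap (substitute x_i' = x_i − (cap_i+1)): x_1 ≥ 4 gives C(4,2) = 6; x_2 ≥ 3 gives C(5,2) = 10; x_3 ≥ 4 gives C(4,2) = 6. Together 22.
No two caps can be exceeded simultaneously, so the pair terms are all 0.
By inclusion–exclusion the count is 28 − 22 + 0 = 6.

6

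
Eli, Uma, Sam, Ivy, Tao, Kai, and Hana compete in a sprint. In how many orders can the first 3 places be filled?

210

This is an ordered selection of 3 from 7: P(7,3).
That gives 7 × 6 × 5 = 210.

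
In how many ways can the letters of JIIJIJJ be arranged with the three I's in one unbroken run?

5

Treat the 3 copies of I as a single block. The multiset to arrange is then {III, J, J, J, J}, 5 items in all.
That gives (5)!/(4!) = 5 arrangements.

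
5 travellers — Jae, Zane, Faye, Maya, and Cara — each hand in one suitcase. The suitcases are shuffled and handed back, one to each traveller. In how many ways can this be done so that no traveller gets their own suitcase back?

Let Aᵢ be the assignments in which traveller i gets their own suitcase. We want the size of the complement of A₁∪…∪A_5.
By inclusion–exclusion this is Σ_{j=0}^{5} (−1)^j C(5,j)·(5−j)!.
Computing: 120 − 120 + 60 − 20 + 5 − 1 = 44.

44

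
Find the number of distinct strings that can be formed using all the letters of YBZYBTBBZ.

3780

Letter multiplicities in YBZYBTBBZ: B×4, T×1, Y×2, Z×2.
Dividing 9! = 362880 by 4!·2!·2! = 96 for the repeated letters gives 3780.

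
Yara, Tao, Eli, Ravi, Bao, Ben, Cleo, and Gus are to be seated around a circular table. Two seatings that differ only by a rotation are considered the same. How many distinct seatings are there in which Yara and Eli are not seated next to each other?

All circular seatings of 8 people number (7)! = 5040.
Those with Yara next to Eli: fuse the pair into one unit and seat 7 units around a circle — 2·(6)! = 1440.
Subtracting, 5040 − 1440 = 3600.

3600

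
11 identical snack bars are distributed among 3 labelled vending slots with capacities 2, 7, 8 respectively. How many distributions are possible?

Ignoring the caps, the number of non-negative solutions to x_1+…+x_3 = 11 is C(13,2) = 78.
Subtract solutions that violate a single cap (substitute x_i' = x_i − (cap_i+1)): x_1 ≥ 3 gives C(10,2) = 45; x_2 ≥ 8 gives C(5,2) = 10; x_3 ≥ 9 gives C(4,2) = 6. Together 61.
Add back pairs where two caps are both exceeded: 1 + 0 + 0 = 1.
By inclusion–exclusion the count is 78 − 61 + 1 = 18.

18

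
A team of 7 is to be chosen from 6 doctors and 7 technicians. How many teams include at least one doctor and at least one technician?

Total 7-person selections from all 13: C(13,7) = 1716.
Selections missing a whole group: no doctors → C(7,7) = 1; no technicians → C(6,7) = 0.
Both groups omitted at once is impossible, so 1716 − 1 = 1715.

1715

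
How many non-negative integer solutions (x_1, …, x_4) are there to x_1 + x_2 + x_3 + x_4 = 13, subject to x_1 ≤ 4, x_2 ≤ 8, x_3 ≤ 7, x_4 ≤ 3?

125

By stars and bars, unrestricted non-negative solutions to x_1+…+x_4 = 13 number C(13+3,3) = 560.
Subtract solutions that violate a single cap (substitute x_i' = x_i − (cap_i+1)): x_1 ≥ 5 gives C(11,3) = 165; x_2 ≥ 9 gives C(7,3) = 35; x_3 ≥ 8 gives C(8,3) = 56; x_4 ≥ 4 gives C(12,3) = 220. Together 476.
Add back pairs where two caps are both exceeded: 0 + 1 + 35 + 0 + 1 + 4 = 41.
By inclusion–exclusion the count is 560 − 476 + 41 = 125.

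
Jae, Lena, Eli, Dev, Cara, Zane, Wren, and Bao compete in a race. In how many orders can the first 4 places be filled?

1680

There are 8 choices for 1st place, 7 for 2nd, and so on down to 5 for position 4.
That gives 8 × 7 × 6 × 5 = 1680.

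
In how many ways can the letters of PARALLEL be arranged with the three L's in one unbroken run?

360

Treat the 3 copies of L as a single block. The multiset to arrange is then {LLL, A, A, E, P, R}, 6 items in all.
That gives (6)!/(2!) = 360 arrangements.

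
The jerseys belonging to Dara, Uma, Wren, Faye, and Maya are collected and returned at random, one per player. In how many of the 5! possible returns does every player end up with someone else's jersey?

Count assignments avoiding every fixed point. For any j of the 5 players fixed to their old jersey, the other 5−j can be arranged in (5−j)! ways.
By inclusion–exclusion this is Σ_{j=0}^{5} (−1)^j C(5,j)·(5−j)!.
Computing: 120 − 120 + 60 − 20 + 5 − 1 = 44.

44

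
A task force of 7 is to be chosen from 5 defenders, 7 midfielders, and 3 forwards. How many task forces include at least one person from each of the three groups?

With no constraint there are C(15,7) = 6435 possible selections.
Subtract selections that omit an entire group: no defenders → C(10,7) = 120; no midfielders → C(8,7) = 8; no forwards → C(12,7) = 792.
Add back selections omitting two groups (i.e. drawn from a single group): C(5,7) + C(7,7) + C(3,7) = 1.
By inclusion–exclusion: 6435 − 920 + 1 = 5516.

5516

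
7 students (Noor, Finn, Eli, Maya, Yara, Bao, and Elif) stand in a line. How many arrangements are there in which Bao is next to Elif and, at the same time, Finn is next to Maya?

480

Treat {Bao,Elif} as one block (2 orders) and {Finn,Maya} as another (2 orders).
That leaves 5 units to arrange: 2 × 2 × 5! = 4 × 120 = 480.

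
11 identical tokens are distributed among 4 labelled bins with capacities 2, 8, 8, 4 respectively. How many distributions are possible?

Ignoring the caps, the number of non-negative solutions to x_1+…+x_4 = 11 is C(14,3) = 364.
Subtract solutions that violate a single cap (substitute x_i' = x_i − (cap_i+1)): x_1 ≥ 3 gives C(11,3) = 165; x_2 ≥ 9 gives C(5,3) = 10; x_3 ≥ 9 gives C(5,3) = 10; x_4 ≥ 5 gives C(9,3) = 84. Together 269.
Add back pairs where two caps are both exceeded: 0 + 0 + 20 + 0 + 0 + 0 = 20.
By inclusion–exclusion the count is 364 − 269 + 20 = 115.

115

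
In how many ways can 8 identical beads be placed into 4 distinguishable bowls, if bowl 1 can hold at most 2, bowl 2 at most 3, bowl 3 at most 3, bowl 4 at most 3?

19

Without the upper bounds there are C(11,3) = 165 ways to split 8 among 4 bowls.
Subtract solutions that violate a single cap (substitute x_i' = x_i − (cap_i+1)): x_1 ≥ 3 gives C(8,3) = 56; x_2 ≥ 4 gives C(7,3) = 35; x_3 ≥ 4 gives C(7,3) = 35; x_4 ≥ 4 gives C(7,3) = 35. Together 161.
Add back pairs where two caps are both exceeded: 4 + 4 + 4 + 1 + 1 + 1 = 15.
By inclusion–exclusion the count is 165 − 161 + 15 = 19.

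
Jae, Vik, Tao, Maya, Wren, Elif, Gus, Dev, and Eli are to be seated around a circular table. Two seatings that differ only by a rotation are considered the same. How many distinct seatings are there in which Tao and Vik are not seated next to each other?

30240

All circular seatings of 9 people number (8)! = 40320.
Seatings with Tao beside Vik: treat them as a block with 2 internal orders, giving 2 × (7)! = 10080.
Subtracting, 40320 − 10080 = 30240.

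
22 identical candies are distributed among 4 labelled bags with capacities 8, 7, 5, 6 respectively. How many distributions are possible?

35

By stars and bars, unrestricted non-negative solutions to x_1+…+x_4 = 22 number C(22+3,3) = 2300.
Subtract solutions that violate a single cap (substitute x_i' = x_i − (cap_i+1)): x_1 ≥ 9 gives C(16,3) = 560; x_2 ≥ 8 gives C(17,3) = 680; x_3 ≥ 6 gives C(19,3) = 969; x_4 ≥ 7 gives C(18,3) = 816. Together 3025.
Add back pairs where two caps are both exceeded: 56 + 120 + 84 + 165 + 120 + 220 = 765.
Subtract triples: 0 + 0 + 1 + 4 = 5.
By inclusion–exclusion the count is 2300 − 3025 + 765 − 5 = 35.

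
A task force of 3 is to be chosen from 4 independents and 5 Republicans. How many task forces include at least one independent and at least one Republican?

Unrestricted: C(9,3) = 84 ways to pick any 3 of the 9.
Selections missing a whole group: no independents → C(5,3) = 10; no Republicans → C(4,3) = 4.
Both groups omitted at once is impossible, so 84 − 14 = 70.

70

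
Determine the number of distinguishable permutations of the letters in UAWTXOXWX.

30240

Letter multiplicities in UAWTXOXWX: A×1, O×1, T×1, U×1, W×2, X×3.
Dividing 9! = 362880 by 3!·2! = 12 for the repeated letters gives 30240.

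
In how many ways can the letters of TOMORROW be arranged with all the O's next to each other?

360

Treat the 3 copies of O as a single block. The multiset to arrange is then {OOO, M, R, R, T, W}, 6 items in all.
That gives (6)!/(2!) = 360 arrangements.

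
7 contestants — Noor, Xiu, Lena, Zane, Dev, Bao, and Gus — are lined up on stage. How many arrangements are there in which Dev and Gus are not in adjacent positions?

3600

There are 7! = 5040 arrangements in all. If Dev and Gus are adjacent, merging them into one block gives 2·(6)! = 1440 arrangements.
So 5040 − 1440 = 3600 arrangements keep them apart.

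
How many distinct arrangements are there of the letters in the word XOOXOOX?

The 7 letters of XOOXOOX have repeats: O appearing 4 times and X appearing 3 times.
The number of distinct arrangements is 7!/(4!·3!) = 5040/144 = 35.

35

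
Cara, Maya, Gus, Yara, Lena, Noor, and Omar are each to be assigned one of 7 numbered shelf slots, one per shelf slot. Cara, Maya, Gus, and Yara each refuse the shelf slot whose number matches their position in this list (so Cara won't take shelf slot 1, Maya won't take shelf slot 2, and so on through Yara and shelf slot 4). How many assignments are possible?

2790

Let Aᵢ (for 1 ≤ i ≤ 4) be the placements that put person i in their forbidden shelf slot. Any j of these fix j positions, leaving (7−j)! ways to fill the rest, and there are C(4,j) ways to pick which j.
By inclusion–exclusion, the number of valid placements is Σ_{j=0}^{4} (−1)^j C(4,j)·(7−j)!.
Computing: 5040 − 2880 + 720 − 96 + 6 = 2790.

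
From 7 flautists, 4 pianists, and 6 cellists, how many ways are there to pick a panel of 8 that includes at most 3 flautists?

Split by how many flautists are chosen (0 through 3).
Sum: C(7,0)·C(10,8) + C(7,1)·C(10,7) + C(7,2)·C(10,6) + C(7,3)·C(10,5) = 45 + 840 + 4410 + 8820 = 14115.

14115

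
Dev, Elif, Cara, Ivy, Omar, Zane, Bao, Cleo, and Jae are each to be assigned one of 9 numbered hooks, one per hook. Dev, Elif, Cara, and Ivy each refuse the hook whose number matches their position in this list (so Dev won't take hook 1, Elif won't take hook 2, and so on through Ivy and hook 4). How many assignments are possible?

Let Aᵢ (for 1 ≤ i ≤ 4) be the placements that put person i in their forbidden hook. Any j of these fix j positions, leaving (9−j)! ways to fill the rest, and there are C(4,j) ways to pick which j.
By inclusion–exclusion, the number of valid placements is Σ_{j=0}^{4} (−1)^j C(4,j)·(9−j)!.
Computing: 362880 − 161280 + 30240 − 2880 + 120 = 229080.

229080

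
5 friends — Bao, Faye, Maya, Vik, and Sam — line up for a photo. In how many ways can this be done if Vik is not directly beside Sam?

72

There are 5! = 120 arrangements in all. If Vik and Sam are adjacent, merging them into one block gives 2·(4)! = 48 arrangements.
So 120 − 48 = 72 arrangements keep them apart.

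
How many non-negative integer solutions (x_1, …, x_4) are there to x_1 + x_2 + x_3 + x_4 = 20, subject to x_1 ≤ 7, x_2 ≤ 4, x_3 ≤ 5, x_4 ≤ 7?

Without the upper bounds there are C(23,3) = 1771 ways to split 20 among 4 variables.
Subtract solutions that violate a single cap (substitute x_i' = x_i − (cap_i+1)): x_1 ≥ 8 gives C(15,3) = 455; x_2 ≥ 5 gives C(18,3) = 816; x_3 ≥ 6 gives C(17,3) = 680; x_4 ≥ 8 gives C(15,3) = 455. Together 2406.
Add back pairs where two caps are both exceeded: 120 + 84 + 35 + 220 + 120 + 84 = 663.
Subtract triples: 4 + 0 + 0 + 4 = 8.
By inclusion–exclusion the count is 1771 − 2406 + 663 − 8 = 20.

20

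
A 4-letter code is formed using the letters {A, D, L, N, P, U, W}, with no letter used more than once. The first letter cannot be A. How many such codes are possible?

720

The first letter has 7−1 = 6 choices (anything except A).
The remaining 3 letters are filled from the other 6 symbols without repetition: 6 × 5 × 4 = 120.
Total: 6 × 120 = 720.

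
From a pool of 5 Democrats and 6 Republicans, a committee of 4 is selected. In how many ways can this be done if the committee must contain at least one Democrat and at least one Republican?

310

Unrestricted: C(11,4) = 330 ways to pick any 4 of the 11.
Subtract selections that omit an entire group: no Democrats → C(6,4) = 15; no Republicans → C(5,4) = 5.
Both groups omitted at once is impossible, so 330 − 20 = 310.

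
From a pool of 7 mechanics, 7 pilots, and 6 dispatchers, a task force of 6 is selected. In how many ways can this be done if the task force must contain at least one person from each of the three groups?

32340

Unrestricted: C(20,6) = 38760 ways to pick any 6 of the 20.
Selections missing a whole group: no mechanics → C(13,6) = 1716; no pilots → C(13,6) = 1716; no dispatchers → C(14,6) = 3003.
Add back selections omitting two groups (i.e. drawn from a single group): C(7,6) + C(7,6) + C(6,6) = 15.
By inclusion–exclusion: 38760 − 6435 + 15 = 32340.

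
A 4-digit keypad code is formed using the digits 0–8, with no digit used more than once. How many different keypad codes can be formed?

This is a permutation of 4 out of 9: P(9,4) = 9!/5!.
9 × 8 × 7 × 6 = 3024.

3024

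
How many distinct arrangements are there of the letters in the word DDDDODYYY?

Letter multiplicities in DDDDODYYY: D×5, O×1, Y×3.
Dividing 9! = 362880 by 5!·3! = 720 for the repeated letters gives 504.

504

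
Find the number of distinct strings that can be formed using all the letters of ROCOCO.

Letter multiplicities in ROCOCO: C×2, O×3, R×1.
Dividing 6! = 720 by 3!·2! = 12 for the repeated letters gives 60.

60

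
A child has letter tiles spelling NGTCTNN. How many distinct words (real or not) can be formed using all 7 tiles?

420

Letter multiplicities in NGTCTNN: C×1, G×1, N×3, T×2.
So there are 7! / (3!·2!) = 420 distinguishable arrangements.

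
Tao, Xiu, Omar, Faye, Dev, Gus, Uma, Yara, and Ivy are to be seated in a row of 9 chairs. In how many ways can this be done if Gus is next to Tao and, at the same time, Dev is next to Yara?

20160

Treat {Gus,Tao} as one block (2 orders) and {Dev,Yara} as another (2 orders).
That leaves 7 units to arrange: 2 × 2 × 7! = 4 × 5040 = 20160.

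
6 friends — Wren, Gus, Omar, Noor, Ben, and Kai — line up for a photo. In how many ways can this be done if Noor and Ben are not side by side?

Of the 6! = 720 arrangements, those with Noor and Ben adjacent number 2 × 5! = 240 (treat the pair as a block with 2 internal orders).
Complementary counting: 720 − 240 = 480.

480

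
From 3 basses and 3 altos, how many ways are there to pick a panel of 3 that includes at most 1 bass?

Split by how many basses are chosen (0 through 1).
Sum: C(3,0)·C(3,3) + C(3,1)·C(3,2) = 1 + 9 = 10.

10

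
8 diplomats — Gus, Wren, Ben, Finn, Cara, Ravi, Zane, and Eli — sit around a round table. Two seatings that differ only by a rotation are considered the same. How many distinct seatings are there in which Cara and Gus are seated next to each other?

Treat {Cara, Gus} as one unit (2 internal orders) and seat the resulting 7 units around the table: (6)! circular arrangements.
So 2 × (6)! = 2 × 720 = 1440.

1440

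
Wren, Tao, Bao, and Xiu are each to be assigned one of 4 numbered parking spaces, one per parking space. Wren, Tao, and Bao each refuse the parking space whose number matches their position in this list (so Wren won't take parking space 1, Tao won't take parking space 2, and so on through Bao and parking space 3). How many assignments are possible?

11

Let Aᵢ (for i ∈ {1, 2, 3}) be the placements that put person i in their forbidden parking space. Any j of these fix j positions, leaving (4−j)! ways to fill the rest, and there are C(3,j) ways to pick which j.
By inclusion–exclusion, the number of valid placements is Σ_{j=0}^{3} (−1)^j C(3,j)·(4−j)!.
Computing: 24 − 18 + 6 − 1 = 11.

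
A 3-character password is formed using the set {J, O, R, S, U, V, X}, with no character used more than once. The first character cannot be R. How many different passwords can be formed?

The first character has 7−1 = 6 choices (anything except R).
The remaining 2 characters are filled from the other 6 symbols without repetition: 6 × 5 = 30.
Total: 6 × 30 = 180.

180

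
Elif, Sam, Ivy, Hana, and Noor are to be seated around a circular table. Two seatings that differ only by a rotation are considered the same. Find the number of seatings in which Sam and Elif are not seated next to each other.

Without the restriction there are (4)! = 24 seatings.
Seatings with Sam beside Elif: treat them as a block with 2 internal orders, giving 2 × (3)! = 12.
Subtracting, 24 − 12 = 12.

12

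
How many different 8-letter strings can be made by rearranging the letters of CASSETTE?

5040

Letter multiplicities in CASSETTE: A×1, C×1, E×2, S×2, T×2.
Dividing 8! = 40320 by 2!·2!·2! = 8 for the repeated letters gives 5040.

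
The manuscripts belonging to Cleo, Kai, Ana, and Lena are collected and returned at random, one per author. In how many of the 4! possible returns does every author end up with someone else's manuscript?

Let Aᵢ be the assignments in which author i gets their own manuscript. We want the size of the complement of A₁∪…∪A_4.
By inclusion–exclusion this is Σ_{j=0}^{4} (−1)^j C(4,j)·(4−j)!.
Computing: 24 − 24 + 12 − 4 + 1 = 9.

9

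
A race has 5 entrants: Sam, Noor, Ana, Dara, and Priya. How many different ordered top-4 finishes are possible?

120

There are 5 choices for 1st place, 4 for 2nd, and so on down to 2 for position 4.
That gives 5 × 4 × 3 × 2 = 120.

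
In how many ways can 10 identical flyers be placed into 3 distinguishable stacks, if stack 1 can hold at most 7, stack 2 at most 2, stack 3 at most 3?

6

Without the upper bounds there are C(12,2) = 66 ways to split 10 among 3 stacks.
Subtract solutions that violate a single cap (substitute x_i' = x_i − (cap_i+1)): x_1 ≥ 8 gives C(4,2) = 6; x_2 ≥ 3 gives C(9,2) = 36; x_3 ≥ 4 gives C(8,2) = 28. Together 70.
Add back pairs where two caps are both exceeded: 0 + 0 + 10 = 10.
By inclusion–exclusion the count is 66 − 70 + 10 = 6.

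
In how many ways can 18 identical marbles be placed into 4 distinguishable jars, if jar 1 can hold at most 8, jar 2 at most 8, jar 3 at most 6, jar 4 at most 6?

Ignoring the caps, the number of non-negative solutions to x_1+…+x_4 = 18 is C(21,3) = 1330.
Subtract solutions that violate a single cap (substitute x_i' = x_i − (cap_i+1)): x_1 ≥ 9 gives C(12,3) = 220; x_2 ≥ 9 gives C(12,3) = 220; x_3 ≥ 7 gives C(14,3) = 364; x_4 ≥ 7 gives C(14,3) = 364. Together 1168.
Add back pairs where two caps are both exceeded: 1 + 10 + 10 + 10 + 10 + 35 = 76.
By inclusion–exclusion the count is 1330 − 1168 + 76 = 238.

238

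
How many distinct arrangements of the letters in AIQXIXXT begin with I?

840

With the first slot taken by I, it remains to arrange the other 7 letters (AQXIXXT).
Those 7 letters have X appearing 3 times, giving (7)!/(3!) = 840.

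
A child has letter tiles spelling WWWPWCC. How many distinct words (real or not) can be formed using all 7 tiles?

105

WWWPWCC has 7 letters with C appearing twice and W appearing 4 times.
So there are 7! / (4!·2!) = 105 distinguishable arrangements.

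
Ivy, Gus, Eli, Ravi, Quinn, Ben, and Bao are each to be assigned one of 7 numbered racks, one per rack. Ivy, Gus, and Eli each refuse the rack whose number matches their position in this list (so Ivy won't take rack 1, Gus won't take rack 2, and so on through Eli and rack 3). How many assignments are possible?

3216

Let Aᵢ (for i ∈ {1, 2, 3}) be the placements that put person i in their forbidden rack. Any j of these fix j positions, leaving (7−j)! ways to fill the rest, and there are C(3,j) ways to pick which j.
By inclusion–exclusion, the number of valid placements is Σ_{j=0}^{3} (−1)^j C(3,j)·(7−j)!.
Computing: 5040 − 2160 + 360 − 24 = 3216.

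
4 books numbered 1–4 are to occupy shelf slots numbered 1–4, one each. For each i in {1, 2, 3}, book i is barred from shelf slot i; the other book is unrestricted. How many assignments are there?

11

Let Aᵢ (for i ∈ {1, 2, 3}) be the placements that put book i in its forbidden shelf slot. Any j of these fix j positions, leaving (4−j)! ways to fill the rest, and there are C(3,j) ways to pick which j.
By inclusion–exclusion, the number of valid placements is Σ_{j=0}^{3} (−1)^j C(3,j)·(4−j)!.
Computing: 24 − 18 + 6 − 1 = 11.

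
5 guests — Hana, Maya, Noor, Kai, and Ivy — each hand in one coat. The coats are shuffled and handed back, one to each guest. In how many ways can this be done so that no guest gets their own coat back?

Let Aᵢ be the assignments in which guest i gets their own coat. We want the size of the complement of A₁∪…∪A_5.
By inclusion–exclusion this is Σ_{j=0}^{5} (−1)^j C(5,j)·(5−j)!.
Computing: 120 − 120 + 60 − 20 + 5 − 1 = 44.

44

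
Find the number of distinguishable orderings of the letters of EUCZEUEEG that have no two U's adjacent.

Total arrangements of EUCZEUEEG: 9!/(4!·2!) = 7560.
Arrangements with the U's together: treat UU as one letter, giving (8)!/(4!) = 1680.
Hence 7560 − 1680 = 5880.

5880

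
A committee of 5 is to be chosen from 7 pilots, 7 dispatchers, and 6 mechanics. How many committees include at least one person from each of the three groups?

With no constraint there are C(20,5) = 15504 possible selections.
Subtract selections that omit an entire group: no pilots → C(13,5) = 1287; no dispatchers → C(13,5) = 1287; no mechanics → C(14,5) = 2002.
Add back selections omitting two groups (i.e. drawn from a single group): C(7,5) + C(7,5) + C(6,5) = 48.
By inclusion–exclusion: 15504 − 4576 + 48 = 10976.

10976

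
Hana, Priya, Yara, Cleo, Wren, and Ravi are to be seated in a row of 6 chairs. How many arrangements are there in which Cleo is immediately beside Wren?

Place the 4 others and the Cleo-Wren pair as 5 objects in a line; the pair has 2 internal arrangements.
So the count is 2·(5)! = 240.

240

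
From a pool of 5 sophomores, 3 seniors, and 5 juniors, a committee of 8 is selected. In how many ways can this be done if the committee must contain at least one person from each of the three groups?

1240

Total 8-person selections from all 13: C(13,8) = 1287.
Selections missing a whole group: no sophomores → C(8,8) = 1; no seniors → C(10,8) = 45; no juniors → C(8,8) = 1.
Add back selections omitting two groups (i.e. drawn from a single group): C(5,8) + C(3,8) + C(5,8) = 0.
By inclusion–exclusion: 1287 − 47 + 0 = 1240.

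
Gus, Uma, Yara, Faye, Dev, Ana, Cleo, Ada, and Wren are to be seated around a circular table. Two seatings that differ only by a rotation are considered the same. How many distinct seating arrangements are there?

Fix one person's seat to break rotational symmetry; the remaining 8 people can be arranged in (8)! = 40320 ways.

40320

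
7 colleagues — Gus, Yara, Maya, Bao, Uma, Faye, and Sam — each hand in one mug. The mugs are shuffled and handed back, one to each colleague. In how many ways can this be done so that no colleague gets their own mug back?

1854

Let Aᵢ be the assignments in which colleague i gets their own mug. We want the size of the complement of A₁∪…∪A_7.
By inclusion–exclusion this is Σ_{j=0}^{7} (−1)^j C(7,j)·(7−j)!.
Computing: 5040 − 5040 + 2520 − 840 + 210 − 42 + 7 − 1 = 1854.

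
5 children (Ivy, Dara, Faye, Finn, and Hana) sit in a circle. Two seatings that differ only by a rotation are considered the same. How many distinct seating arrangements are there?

Around a circle, 5 distinct people have 5!/5 = (4)! = 24 rotationally distinct seatings.

24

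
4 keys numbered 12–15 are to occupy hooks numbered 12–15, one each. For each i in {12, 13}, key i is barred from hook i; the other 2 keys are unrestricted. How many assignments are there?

Let Aᵢ (for i ∈ {12, 13}) be the placements that put key i in its forbidden hook. Any j of these fix j positions, leaving (4−j)! ways to fill the rest, and there are C(2,j) ways to pick which j.
By inclusion–exclusion, the number of valid placements is Σ_{j=0}^{2} (−1)^j C(2,j)·(4−j)!.
Computing: 24 − 12 + 2 = 14.

14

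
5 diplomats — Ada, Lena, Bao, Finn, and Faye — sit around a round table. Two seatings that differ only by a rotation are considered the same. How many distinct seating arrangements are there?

24

Fix one person's seat to break rotational symmetry; the remaining 4 people can be arranged in (4)! = 24 ways.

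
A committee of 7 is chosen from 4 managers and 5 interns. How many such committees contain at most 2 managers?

6

Split by how many managers are chosen (0 through 2).
Sum: C(4,0)·C(5,7) + C(4,1)·C(5,6) + C(4,2)·C(5,5) = 0 + 0 + 6 = 6.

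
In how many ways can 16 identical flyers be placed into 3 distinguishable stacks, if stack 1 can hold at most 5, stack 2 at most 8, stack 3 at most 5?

6

Ignoring the caps, the number of non-negative solutions to x_1+…+x_3 = 16 is C(18,2) = 153.
Subtract solutions that violate a single cap (substitute x_i' = x_i − (cap_i+1)): x_1 ≥ 6 gives C(12,2) = 66; x_2 ≥ 9 gives C(9,2) = 36; x_3 ≥ 6 gives C(12,2) = 66. Together 168.
Add back pairs where two caps are both exceeded: 3 + 15 + 3 = 21.
By inclusion–exclusion the count is 153 − 168 + 21 = 6.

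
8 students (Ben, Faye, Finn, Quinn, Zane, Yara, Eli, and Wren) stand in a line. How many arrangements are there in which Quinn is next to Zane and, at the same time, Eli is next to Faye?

Treat {Quinn,Zane} as one block (2 orders) and {Eli,Faye} as another (2 orders).
That leaves 6 units to arrange: 2 × 2 × 6! = 4 × 720 = 2880.

2880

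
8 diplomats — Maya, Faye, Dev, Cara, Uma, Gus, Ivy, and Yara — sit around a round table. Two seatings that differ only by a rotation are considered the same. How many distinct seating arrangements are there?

5040

Seat Maya anywhere (absorbing the rotational symmetry), then permute the other 7: (7)! = 5040.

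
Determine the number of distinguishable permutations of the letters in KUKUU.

10

Letter multiplicities in KUKUU: K×2, U×3.
Dividing 5! = 120 by 3!·2! = 12 for the repeated letters gives 10.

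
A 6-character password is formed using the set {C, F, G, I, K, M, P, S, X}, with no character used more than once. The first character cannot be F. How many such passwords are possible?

53760

The first character has 9−1 = 8 choices (anything except F).
The remaining 5 characters are filled from the other 8 symbols without repetition: 8 × 7 × 6 × 5 × 4 = 6720.
Total: 8 × 6720 = 53760.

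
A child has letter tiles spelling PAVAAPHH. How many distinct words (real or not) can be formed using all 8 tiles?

1680

Letter multiplicities in PAVAAPHH: A×3, H×2, P×2, V×1.
So there are 8! / (3!·2!·2!) = 1680 distinguishable arrangements.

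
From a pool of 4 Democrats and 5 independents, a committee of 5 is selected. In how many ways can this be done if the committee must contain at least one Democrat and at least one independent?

With no constraint there are C(9,5) = 126 possible selections.
Selections missing a whole group: no Democrats → C(5,5) = 1; no independents → C(4,5) = 0.
Both groups omitted at once is impossible, so 126 − 1 = 125.

125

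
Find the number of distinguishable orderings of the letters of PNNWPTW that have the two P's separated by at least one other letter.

450

There are 7!/(2!·2!·2!) = 630 arrangements of PNNWPTW in total.
Arrangements with the P's together: treat PP as one letter, giving (6)!/(2!·2!) = 180.
Hence 630 − 180 = 450.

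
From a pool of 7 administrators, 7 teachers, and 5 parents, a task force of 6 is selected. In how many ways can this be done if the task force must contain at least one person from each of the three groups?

Unrestricted: C(19,6) = 27132 ways to pick any 6 of the 19.
Subtract selections that omit an entire group: no administrators → C(12,6) = 924; no teachers → C(12,6) = 924; no parents → C(14,6) = 3003.
Add back selections omitting two groups (i.e. drawn from a single group): C(7,6) + C(7,6) + C(5,6) = 14.
By inclusion–exclusion: 27132 − 4851 + 14 = 22295.

22295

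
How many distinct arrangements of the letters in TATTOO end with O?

20

With the last slot taken by O, it remains to arrange the other 5 letters (TATTO).
Those 5 letters have T appearing 3 times, giving (5)!/(3!) = 20.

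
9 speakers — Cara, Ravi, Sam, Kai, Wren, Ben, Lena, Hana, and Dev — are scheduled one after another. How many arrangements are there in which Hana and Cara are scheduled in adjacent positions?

Place the 7 others and the Hana-Cara pair as 8 objects in a line; the pair has 2 internal arrangements.
That gives 2 × 8! = 2 × 40320 = 80640.

80640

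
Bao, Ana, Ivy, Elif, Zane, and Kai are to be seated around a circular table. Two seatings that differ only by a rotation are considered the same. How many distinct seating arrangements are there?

Fix one person's seat to break rotational symmetry; the remaining 5 people can be arranged in (5)! = 120 ways.

120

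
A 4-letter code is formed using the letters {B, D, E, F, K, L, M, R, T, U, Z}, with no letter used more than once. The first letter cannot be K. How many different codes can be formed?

7200

The first letter has 11−1 = 10 choices (anything except K).
The remaining 3 letters are filled from the other 10 symbols without repetition: 10 × 9 × 8 = 720.
Total: 10 × 720 = 7200.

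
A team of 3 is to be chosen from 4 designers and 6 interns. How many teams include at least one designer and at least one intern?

Total 3-person selections from all 10: C(10,3) = 120.
Subtract selections that omit an entire group: no designers → C(6,3) = 20; no interns → C(4,3) = 4.
Both groups omitted at once is impossible, so 120 − 24 = 96.

96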